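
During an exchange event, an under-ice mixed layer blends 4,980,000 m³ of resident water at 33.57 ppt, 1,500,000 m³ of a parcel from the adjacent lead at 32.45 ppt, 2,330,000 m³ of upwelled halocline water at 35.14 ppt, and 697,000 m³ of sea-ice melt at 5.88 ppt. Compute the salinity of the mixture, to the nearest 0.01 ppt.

31.75 ppt

Salt balance:
salt = 4,980,000×33.57 + 1,500,000×32.45 + 2,330,000×35.14 + 697,000×5.88 = 167,178,600 + 48,675,000 + 81,876,200 + 4,098,360 = 301,828,160
volume = 4,980,000 + 1,500,000 + 2,330,000 + 697,000 = 9,507,000 m³
S = 301,828,160 / 9,507,000 = 31.748 ppt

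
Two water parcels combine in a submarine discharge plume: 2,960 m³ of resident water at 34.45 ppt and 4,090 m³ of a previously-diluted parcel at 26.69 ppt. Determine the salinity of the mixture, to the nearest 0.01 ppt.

29.95 ppt

Weighted by volume,
salt = 2,960×34.45 + 4,090×26.69 = 101,972 + 109,162.1 = 211,134.1
volume = 2,960 + 4,090 = 7,050 m³
S = 211,134.1 / 7,050 = 29.9481 ppt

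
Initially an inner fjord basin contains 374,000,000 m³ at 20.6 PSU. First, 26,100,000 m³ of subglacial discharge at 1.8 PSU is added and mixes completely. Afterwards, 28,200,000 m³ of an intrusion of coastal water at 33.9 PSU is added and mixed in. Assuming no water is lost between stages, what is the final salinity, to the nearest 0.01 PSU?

20.33 PSU

Total salt / total volume:
Initial salt = 374,000,000×20.6 = 7,704,400,000
After stage 1: salt = 7,704,400,000 + 26,100,000×1.8 = 7,751,380,000; volume = 400,100,000 m³; S = 19.374 PSU
After stage 2: salt = 7,751,380,000 + 28,200,000×33.9 = 8,707,360,000; volume = 428,300,000 m³
S = 8,707,360,000 / 428,300,000 = 20.33 PSU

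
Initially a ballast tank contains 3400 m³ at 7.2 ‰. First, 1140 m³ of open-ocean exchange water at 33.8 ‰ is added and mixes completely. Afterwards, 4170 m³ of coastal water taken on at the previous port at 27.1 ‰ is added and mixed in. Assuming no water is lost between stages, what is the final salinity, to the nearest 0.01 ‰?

Salt balance:
Initial salt = 3,400×7.2 = 24,480
After stage 1: salt = 24,480 + 1,140×33.8 = 63,012; volume = 4,540 m³; S = 13.879 ‰
After stage 2: salt = 63,012 + 4,170×27.1 = 176,019; volume = 8,710 m³
S = 176,019 / 8,710 = 20.2088 ‰

20.21 ‰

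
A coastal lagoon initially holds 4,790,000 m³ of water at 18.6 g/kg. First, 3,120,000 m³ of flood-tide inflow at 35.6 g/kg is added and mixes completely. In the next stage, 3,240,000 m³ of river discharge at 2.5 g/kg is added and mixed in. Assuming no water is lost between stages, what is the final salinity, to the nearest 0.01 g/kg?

Salt balance:
Initial salt = 4,790,000×18.6 = 89,094,000
After stage 1: salt = 89,094,000 + 3,120,000×35.6 = 200,166,000; volume = 7,910,000 m³; S = 25.305 g/kg
After stage 2: salt = 200,166,000 + 3,240,000×2.5 = 208,266,000; volume = 11,150,000 m³
S = 208,266,000 / 11,150,000 = 18.6786 g/kg

18.68 g/kg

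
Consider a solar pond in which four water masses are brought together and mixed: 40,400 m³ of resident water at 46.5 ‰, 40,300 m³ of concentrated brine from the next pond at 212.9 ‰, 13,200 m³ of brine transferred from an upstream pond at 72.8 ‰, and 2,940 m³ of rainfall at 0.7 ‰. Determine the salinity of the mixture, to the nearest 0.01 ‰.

By conservation of dissolved salt,
salt = 40,400×46.5 + 40,300×212.9 + 13,200×72.8 + 2,940×0.7 = 1,878,600 + 8,579,870 + 960,960 + 2,058 = 11,421,488
volume = 40,400 + 40,300 + 13,200 + 2,940 = 96,840 m³
S = 11,421,488 / 96,840 = 117.9418 ‰

117.94 ‰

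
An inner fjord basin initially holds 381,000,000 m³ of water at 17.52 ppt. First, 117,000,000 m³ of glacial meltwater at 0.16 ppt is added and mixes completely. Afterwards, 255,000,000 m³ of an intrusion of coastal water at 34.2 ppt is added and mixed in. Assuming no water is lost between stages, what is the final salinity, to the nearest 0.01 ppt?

20.47 ppt

Weighted by volume,
Initial salt = 381,000,000×17.52 = 6,675,120,000
After stage 1: salt = 6,675,120,000 + 117,000,000×0.16 = 6,693,840,000; volume = 498,000,000 m³; S = 13.441 ppt
After stage 2: salt = 6,693,840,000 + 255,000,000×34.2 = 15,414,840,000; volume = 753,000,000 m³
S = 15,414,840,000 / 753,000,000 = 20.4712 ppt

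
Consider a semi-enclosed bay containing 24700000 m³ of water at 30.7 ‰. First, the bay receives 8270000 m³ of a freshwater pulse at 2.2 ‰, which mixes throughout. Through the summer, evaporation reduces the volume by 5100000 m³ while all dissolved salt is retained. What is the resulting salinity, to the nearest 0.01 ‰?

After mixing: salt = 24,700,000×30.7 + 8,270,000×2.2 = 776,484,000; volume = 32,970,000 m³
After evaporation: salt unchanged = 776,484,000; volume = 32,970,000 − 5,100,000 = 27,870,000 m³
S = 776,484,000 / 27,870,000 = 27.8609 ‰

27.86 ‰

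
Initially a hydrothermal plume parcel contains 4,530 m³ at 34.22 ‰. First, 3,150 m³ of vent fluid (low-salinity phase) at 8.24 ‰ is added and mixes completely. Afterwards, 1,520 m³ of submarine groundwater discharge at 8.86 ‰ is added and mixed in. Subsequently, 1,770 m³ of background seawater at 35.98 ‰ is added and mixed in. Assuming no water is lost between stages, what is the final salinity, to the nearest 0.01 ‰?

Conserving salt mass:
Initial salt = 4,530×34.22 = 155,016.6
After stage 1: salt = 155,016.6 + 3,150×8.24 = 180,972.6; volume = 7,680 m³; S = 23.564 ‰
After stage 2: salt = 180,972.6 + 1,520×8.86 = 194,439.8; volume = 9,200 m³; S = 21.135 ‰
After stage 3: salt = 194,439.8 + 1,770×35.98 = 258,124.4; volume = 10,970 m³
S = 258,124.4 / 10,970 = 23.53 ‰

23.53 ‰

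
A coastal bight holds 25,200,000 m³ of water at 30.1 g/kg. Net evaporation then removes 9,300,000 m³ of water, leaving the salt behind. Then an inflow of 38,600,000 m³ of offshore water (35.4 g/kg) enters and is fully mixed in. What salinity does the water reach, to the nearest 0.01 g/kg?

38.99 g/kg

After evaporation: salt = 25,200,000×30.1 = 758,520,000; volume = 25,200,000 − 9,300,000 = 15,900,000 m³
After mixing: salt = 758,520,000 + 38,600,000×35.4 = 2,124,960,000; volume = 15,900,000 + 38,600,000 = 54,500,000 m³
S = 2,124,960,000 / 54,500,000 = 38.9901 g/kg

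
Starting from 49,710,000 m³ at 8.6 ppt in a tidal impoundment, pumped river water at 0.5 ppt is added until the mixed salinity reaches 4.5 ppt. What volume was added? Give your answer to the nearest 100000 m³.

51000000 m³

Salt balance: 49,710,000×8.6 + V×0.5 = (49,710,000+V)×4.5
427,506,000 + 0.5V = 223,695,000 + 4.5V
203,811,000 = 4V
V = 50,952,750 m³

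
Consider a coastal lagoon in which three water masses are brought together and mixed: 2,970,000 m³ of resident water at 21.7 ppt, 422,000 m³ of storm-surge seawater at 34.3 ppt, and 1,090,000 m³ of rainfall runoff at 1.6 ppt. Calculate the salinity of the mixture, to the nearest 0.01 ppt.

18.00 ppt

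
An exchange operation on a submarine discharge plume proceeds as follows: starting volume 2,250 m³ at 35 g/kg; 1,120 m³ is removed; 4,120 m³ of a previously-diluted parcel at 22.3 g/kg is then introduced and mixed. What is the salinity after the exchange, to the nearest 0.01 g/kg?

Remaining after removal: 1,130 m³ at 35 g/kg (salt = 39,550)
After addition: salt = 39,550 + 4,120×22.3 = 131,426; volume = 5,250 m³
S = 131,426 / 5,250 = 25.0335 g/kg

25.03 g/kg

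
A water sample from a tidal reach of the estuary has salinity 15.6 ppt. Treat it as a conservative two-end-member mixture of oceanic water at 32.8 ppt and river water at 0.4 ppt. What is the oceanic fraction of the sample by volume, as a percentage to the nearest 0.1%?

Let g be the oceanic fraction. Salt balance per unit volume:
g×32.8 + (1−g)×0.4 = 15.6
g = (15.6 − 0.4) / (32.8 − 0.4) = 15.2/32.4 = 0.4691

46.9%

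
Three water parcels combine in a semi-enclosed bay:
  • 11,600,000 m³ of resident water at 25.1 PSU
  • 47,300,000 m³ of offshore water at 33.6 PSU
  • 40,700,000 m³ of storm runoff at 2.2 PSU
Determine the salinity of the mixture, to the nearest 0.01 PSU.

Mass of salt is conserved:
salt = 11,600,000×25.1 + 47,300,000×33.6 + 40,700,000×2.2 = 291,160,000 + 1,589,280,000 + 89,540,000 = 1,969,980,000
volume = 11,600,000 + 47,300,000 + 40,700,000 = 99,600,000 m³
S = 1,969,980,000 / 99,600,000 = 19.7789 PSU

19.78 PSU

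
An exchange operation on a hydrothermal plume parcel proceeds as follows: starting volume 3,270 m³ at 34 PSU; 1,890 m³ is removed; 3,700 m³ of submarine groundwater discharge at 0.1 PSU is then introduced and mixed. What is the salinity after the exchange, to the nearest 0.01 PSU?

Remaining after removal: 1,380 m³ at 34 PSU (salt = 46,920)
After addition: salt = 46,920 + 3,700×0.1 = 47,290; volume = 5,080 m³
S = 47,290 / 5,080 = 9.3091 PSU

9.31 PSU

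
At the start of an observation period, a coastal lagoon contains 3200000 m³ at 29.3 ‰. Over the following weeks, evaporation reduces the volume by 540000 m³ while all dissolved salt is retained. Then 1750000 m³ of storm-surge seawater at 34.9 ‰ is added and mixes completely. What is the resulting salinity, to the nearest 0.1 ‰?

After evaporation: salt = 3,200,000×29.3 = 93,760,000; volume = 3,200,000 − 540,000 = 2,660,000 m³
After mixing: salt = 93,760,000 + 1,750,000×34.9 = 154,835,000; volume = 2,660,000 + 1,750,000 = 4,410,000 m³
S = 154,835,000 / 4,410,000 = 35.11 ‰

35.1 ‰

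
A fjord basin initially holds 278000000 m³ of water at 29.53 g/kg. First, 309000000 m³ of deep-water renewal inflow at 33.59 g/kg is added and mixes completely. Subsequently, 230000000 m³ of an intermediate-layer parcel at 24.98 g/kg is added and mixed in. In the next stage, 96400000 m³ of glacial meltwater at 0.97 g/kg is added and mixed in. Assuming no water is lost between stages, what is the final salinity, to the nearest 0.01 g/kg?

26.74 g/kg

Salt balance:
Initial salt = 278,000,000×29.53 = 8,209,340,000
After stage 1: salt = 8,209,340,000 + 309,000,000×33.59 = 18,588,650,000; volume = 587,000,000 m³; S = 31.667 g/kg
After stage 2: salt = 18,588,650,000 + 230,000,000×24.98 = 24,334,050,000; volume = 817,000,000 m³; S = 29.785 g/kg
After stage 3: salt = 24,334,050,000 + 96,400,000×0.97 = 24,427,558,000; volume = 913,400,000 m³
S = 24,427,558,000 / 913,400,000 = 26.7435 g/kg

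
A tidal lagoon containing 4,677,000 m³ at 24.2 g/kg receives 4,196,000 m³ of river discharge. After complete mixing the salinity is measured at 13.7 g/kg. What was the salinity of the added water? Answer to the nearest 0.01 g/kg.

Salt balance: 4,677,000×24.2 + 4,196,000×S = 8,873,000×13.7
113,183,400 + 4,196,000·S = 121,560,100
S = (121,560,100 − 113,183,400) / 4,196,000 = 1.9964 g/kg

2.00 g/kg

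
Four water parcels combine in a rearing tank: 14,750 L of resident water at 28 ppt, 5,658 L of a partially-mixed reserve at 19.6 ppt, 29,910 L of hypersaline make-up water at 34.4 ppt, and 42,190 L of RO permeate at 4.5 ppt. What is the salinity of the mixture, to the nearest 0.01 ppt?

Mass of salt is conserved:
salt = 14,750×28 + 5,658×19.6 + 29,910×34.4 + 42,190×4.5 = 413,000 + 110,896.8 + 1,028,904 + 189,855 = 1,742,655.8
volume = 14,750 + 5,658 + 29,910 + 42,190 = 92,508 L
S = 1,742,655.8 / 92,508 = 18.8379 ppt

18.84 ppt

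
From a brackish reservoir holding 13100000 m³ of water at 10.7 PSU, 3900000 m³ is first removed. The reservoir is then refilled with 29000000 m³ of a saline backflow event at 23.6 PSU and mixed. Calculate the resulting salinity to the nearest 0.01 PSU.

20.49 PSU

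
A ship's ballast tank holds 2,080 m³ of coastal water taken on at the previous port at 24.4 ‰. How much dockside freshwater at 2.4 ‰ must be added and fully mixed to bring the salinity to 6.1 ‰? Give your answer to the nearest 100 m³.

10300 m³

Salt balance: 2,080×24.4 + V×2.4 = (2,080+V)×6.1
50,752 + 2.4V = 12,688 + 6.1V
38,064 = 3.7V
V = 10,287.57 m³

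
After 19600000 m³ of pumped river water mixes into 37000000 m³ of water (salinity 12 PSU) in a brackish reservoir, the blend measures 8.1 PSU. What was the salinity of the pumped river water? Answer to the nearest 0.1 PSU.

Salt balance: 37,000,000×12 + 19,600,000×S = 56,600,000×8.1
444,000,000 + 19,600,000·S = 458,460,000
S = (458,460,000 − 444,000,000) / 19,600,000 = 0.7378 PSU

0.7 PSU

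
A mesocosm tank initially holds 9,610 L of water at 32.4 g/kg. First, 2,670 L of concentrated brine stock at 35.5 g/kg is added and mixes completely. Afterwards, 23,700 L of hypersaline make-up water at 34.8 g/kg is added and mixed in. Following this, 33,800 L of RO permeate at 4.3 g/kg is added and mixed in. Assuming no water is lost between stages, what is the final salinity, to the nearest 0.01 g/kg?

19.72 g/kg

Mass of salt is conserved:
Initial salt = 9,610×32.4 = 311,364
After stage 1: salt = 311,364 + 2,670×35.5 = 406,149; volume = 12,280 L; S = 33.074 g/kg
After stage 2: salt = 406,149 + 23,700×34.8 = 1,230,909; volume = 35,980 L; S = 34.211 g/kg
After stage 3: salt = 1,230,909 + 33,800×4.3 = 1,376,249; volume = 69,780 L
S = 1,376,249 / 69,780 = 19.7227 g/kg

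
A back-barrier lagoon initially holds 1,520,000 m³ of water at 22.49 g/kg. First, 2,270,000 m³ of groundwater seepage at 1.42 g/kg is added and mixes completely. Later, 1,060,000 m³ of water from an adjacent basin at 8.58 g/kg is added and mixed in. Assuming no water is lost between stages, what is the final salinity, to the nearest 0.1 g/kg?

9.6 g/kg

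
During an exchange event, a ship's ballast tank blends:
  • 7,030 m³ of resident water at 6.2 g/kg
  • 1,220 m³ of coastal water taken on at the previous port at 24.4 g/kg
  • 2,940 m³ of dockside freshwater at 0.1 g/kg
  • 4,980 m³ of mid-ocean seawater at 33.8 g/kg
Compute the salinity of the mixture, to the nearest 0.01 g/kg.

Conserving salt mass:
salt = 7,030×6.2 + 1,220×24.4 + 2,940×0.1 + 4,980×33.8 = 43,586 + 29,768 + 294 + 168,324 = 241,972
volume = 7,030 + 1,220 + 2,940 + 4,980 = 16,170 m³
S = 241,972 / 16,170 = 14.9643 g/kg

14.96 g/kg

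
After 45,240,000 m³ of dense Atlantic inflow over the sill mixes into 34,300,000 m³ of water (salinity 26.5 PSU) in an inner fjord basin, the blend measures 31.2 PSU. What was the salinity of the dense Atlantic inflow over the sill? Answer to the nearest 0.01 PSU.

Salt balance: 34,300,000×26.5 + 45,240,000×S = 79,540,000×31.2
908,950,000 + 45,240,000·S = 2,481,648,000
S = (2,481,648,000 − 908,950,000) / 45,240,000 = 34.7634 PSU

34.76 PSU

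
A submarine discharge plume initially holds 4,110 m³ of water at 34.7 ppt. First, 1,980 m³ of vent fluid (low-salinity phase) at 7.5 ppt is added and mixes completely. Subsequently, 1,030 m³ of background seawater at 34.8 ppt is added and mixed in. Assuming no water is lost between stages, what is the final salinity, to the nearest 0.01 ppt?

27.15 ppt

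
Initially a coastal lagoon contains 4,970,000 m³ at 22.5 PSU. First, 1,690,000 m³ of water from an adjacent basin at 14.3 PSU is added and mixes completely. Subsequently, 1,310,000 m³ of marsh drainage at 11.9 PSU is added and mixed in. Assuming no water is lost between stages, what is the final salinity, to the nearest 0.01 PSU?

Salt balance:
Initial salt = 4,970,000×22.5 = 111,825,000
After stage 1: salt = 111,825,000 + 1,690,000×14.3 = 135,992,000; volume = 6,660,000 m³; S = 20.419 PSU
After stage 2: salt = 135,992,000 + 1,310,000×11.9 = 151,581,000; volume = 7,970,000 m³
S = 151,581,000 / 7,970,000 = 19.0189 PSU

19.02 PSU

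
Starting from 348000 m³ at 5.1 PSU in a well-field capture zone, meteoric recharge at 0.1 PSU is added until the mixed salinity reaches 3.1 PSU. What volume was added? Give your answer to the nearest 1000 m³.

232000 m³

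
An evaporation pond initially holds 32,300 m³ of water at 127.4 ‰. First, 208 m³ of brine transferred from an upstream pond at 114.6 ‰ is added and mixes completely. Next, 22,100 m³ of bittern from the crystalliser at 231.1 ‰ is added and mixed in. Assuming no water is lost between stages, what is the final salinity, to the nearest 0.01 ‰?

Salt balance:
Initial salt = 32,300×127.4 = 4,115,020
After stage 1: salt = 4,115,020 + 208×114.6 = 4,138,856.8; volume = 32,508 m³; S = 127.318 ‰
After stage 2: salt = 4,138,856.8 + 22,100×231.1 = 9,246,166.8; volume = 54,608 m³
S = 9,246,166.8 / 54,608 = 169.3189 ‰

169.32 ‰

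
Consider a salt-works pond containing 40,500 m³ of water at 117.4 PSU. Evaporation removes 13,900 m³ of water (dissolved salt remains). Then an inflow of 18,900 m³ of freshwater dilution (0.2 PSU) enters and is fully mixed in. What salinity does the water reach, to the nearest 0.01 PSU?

After evaporation: salt = 40,500×117.4 = 4,754,700; volume = 40,500 − 13,900 = 26,600 m³
After mixing: salt = 4,754,700 + 18,900×0.2 = 4,758,480; volume = 26,600 + 18,900 = 45,500 m³
S = 4,758,480 / 45,500 = 104.582 PSU

104.58 PSU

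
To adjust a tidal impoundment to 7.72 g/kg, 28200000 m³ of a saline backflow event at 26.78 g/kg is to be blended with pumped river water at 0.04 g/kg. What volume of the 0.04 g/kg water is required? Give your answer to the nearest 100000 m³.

70000000 m³

Salt balance: 28,200,000×26.78 + V×0.04 = (28,200,000+V)×7.72
755,196,000 + 0.04V = 217,704,000 + 7.72V
537,492,000 = 7.68V
V = 69,985,937.5 m³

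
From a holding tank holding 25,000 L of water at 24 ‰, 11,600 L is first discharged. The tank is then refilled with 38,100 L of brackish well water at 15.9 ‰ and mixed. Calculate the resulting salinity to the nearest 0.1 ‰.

18.0 ‰

Remaining after removal: 13,400 L at 24 ‰ (salt = 321,600)
After addition: salt = 321,600 + 38,100×15.9 = 927,390; volume = 51,500 L
S = 927,390 / 51,500 = 18.0076 ‰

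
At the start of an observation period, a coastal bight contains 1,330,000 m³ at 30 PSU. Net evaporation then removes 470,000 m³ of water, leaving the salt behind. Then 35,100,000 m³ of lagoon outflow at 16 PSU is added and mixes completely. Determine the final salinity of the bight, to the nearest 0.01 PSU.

After evaporation: salt = 1,330,000×30 = 39,900,000; volume = 1,330,000 − 470,000 = 860,000 m³
After mixing: salt = 39,900,000 + 35,100,000×16 = 601,500,000; volume = 860,000 + 35,100,000 = 35,960,000 m³
S = 601,500,000 / 35,960,000 = 16.7269 PSU

16.73 PSU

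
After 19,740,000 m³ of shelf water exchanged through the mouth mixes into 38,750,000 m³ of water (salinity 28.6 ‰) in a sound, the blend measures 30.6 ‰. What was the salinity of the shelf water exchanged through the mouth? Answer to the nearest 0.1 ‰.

34.5 ‰

Salt balance: 38,750,000×28.6 + 19,740,000×S = 58,490,000×30.6
1,108,250,000 + 19,740,000·S = 1,789,794,000
S = (1,789,794,000 − 1,108,250,000) / 19,740,000 = 34.526 ‰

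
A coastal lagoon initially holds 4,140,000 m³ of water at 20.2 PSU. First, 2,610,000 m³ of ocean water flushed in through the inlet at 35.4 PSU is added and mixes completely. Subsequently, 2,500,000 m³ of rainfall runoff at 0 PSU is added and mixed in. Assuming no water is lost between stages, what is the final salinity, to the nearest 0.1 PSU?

19.0 PSU

Total salt / total volume:
Initial salt = 4,140,000×20.2 = 83,628,000
After stage 1: salt = 83,628,000 + 2,610,000×35.4 = 176,022,000; volume = 6,750,000 m³; S = 26.077 PSU
After stage 2: salt = 176,022,000 + 2,500,000×0 = 176,022,000; volume = 9,250,000 m³
S = 176,022,000 / 9,250,000 = 19.0294 PSU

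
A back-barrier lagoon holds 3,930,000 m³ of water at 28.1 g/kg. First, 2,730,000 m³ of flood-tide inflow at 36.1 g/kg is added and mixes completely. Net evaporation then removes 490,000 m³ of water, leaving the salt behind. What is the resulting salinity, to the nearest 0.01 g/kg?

33.87 g/kg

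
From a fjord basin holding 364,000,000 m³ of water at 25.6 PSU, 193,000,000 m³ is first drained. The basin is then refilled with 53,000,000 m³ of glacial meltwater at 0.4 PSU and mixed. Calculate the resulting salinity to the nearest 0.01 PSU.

19.64 PSU

Remaining after removal: 171,000,000 m³ at 25.6 PSU (salt = 4,377,600,000)
After addition: salt = 4,377,600,000 + 53,000,000×0.4 = 4,398,800,000; volume = 224,000,000 m³
S = 4,398,800,000 / 224,000,000 = 19.6375 PSU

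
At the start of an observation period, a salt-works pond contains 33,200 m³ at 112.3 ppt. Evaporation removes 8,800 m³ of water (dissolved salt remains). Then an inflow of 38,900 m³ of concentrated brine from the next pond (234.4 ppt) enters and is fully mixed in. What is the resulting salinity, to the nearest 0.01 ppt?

After evaporation: salt = 33,200×112.3 = 3,728,360; volume = 33,200 − 8,800 = 24,400 m³
After mixing: salt = 3,728,360 + 38,900×234.4 = 12,846,520; volume = 24,400 + 38,900 = 63,300 m³
S = 12,846,520 / 63,300 = 202.9466 ppt

202.95 ppt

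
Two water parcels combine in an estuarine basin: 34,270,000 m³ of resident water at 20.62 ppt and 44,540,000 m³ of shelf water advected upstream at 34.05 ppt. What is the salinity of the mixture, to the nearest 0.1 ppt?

28.2 ppt

Conserving salt mass:
salt = 34,270,000×20.62 + 44,540,000×34.05 = 706,647,400 + 1,516,587,000 = 2,223,234,400
volume = 34,270,000 + 44,540,000 = 78,810,000 m³
S = 2,223,234,400 / 78,810,000 = 28.21 ppt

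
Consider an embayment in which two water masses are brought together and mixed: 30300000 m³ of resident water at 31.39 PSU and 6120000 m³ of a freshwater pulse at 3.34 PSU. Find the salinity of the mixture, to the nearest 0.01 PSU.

26.68 PSU

Weighted by volume,
salt = 30,300,000×31.39 + 6,120,000×3.34 = 951,117,000 + 20,440,800 = 971,557,800
volume = 30,300,000 + 6,120,000 = 36,420,000 m³
S = 971,557,800 / 36,420,000 = 26.6765 PSU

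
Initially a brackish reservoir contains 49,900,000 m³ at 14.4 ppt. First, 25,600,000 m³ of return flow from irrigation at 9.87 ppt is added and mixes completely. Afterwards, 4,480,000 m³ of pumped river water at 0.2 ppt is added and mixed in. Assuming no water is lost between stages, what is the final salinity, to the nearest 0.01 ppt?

Mass of salt is conserved:
Initial salt = 49,900,000×14.4 = 718,560,000
After stage 1: salt = 718,560,000 + 25,600,000×9.87 = 971,232,000; volume = 75,500,000 m³; S = 12.864 ppt
After stage 2: salt = 971,232,000 + 4,480,000×0.2 = 972,128,000; volume = 79,980,000 m³
S = 972,128,000 / 79,980,000 = 12.1546 ppt

12.15 ppt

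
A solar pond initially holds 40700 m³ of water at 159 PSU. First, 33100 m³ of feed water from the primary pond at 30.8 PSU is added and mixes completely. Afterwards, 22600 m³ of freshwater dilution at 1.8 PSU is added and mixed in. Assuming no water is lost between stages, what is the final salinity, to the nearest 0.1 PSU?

78.1 PSU

Conserving salt mass:
Initial salt = 40,700×159 = 6,471,300
After stage 1: salt = 6,471,300 + 33,100×30.8 = 7,490,780; volume = 73,800 m³; S = 101.501 PSU
After stage 2: salt = 7,490,780 + 22,600×1.8 = 7,531,460; volume = 96,400 m³
S = 7,531,460 / 96,400 = 78.1272 PSU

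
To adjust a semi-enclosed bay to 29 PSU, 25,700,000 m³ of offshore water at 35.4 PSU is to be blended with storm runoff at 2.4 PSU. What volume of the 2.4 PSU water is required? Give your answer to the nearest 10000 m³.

6180000 m³

Salt balance: 25,700,000×35.4 + V×2.4 = (25,700,000+V)×29
909,780,000 + 2.4V = 745,300,000 + 29V
164,480,000 = 26.6V
V = 6,183,458.65 m³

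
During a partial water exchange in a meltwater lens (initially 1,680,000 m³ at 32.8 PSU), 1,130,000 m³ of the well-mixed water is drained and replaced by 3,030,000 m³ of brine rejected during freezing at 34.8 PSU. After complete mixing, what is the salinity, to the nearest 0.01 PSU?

Remaining after removal: 550,000 m³ at 32.8 PSU (salt = 18,040,000)
After addition: salt = 18,040,000 + 3,030,000×34.8 = 123,484,000; volume = 3,580,000 m³
S = 123,484,000 / 3,580,000 = 34.4927 PSU

34.49 PSU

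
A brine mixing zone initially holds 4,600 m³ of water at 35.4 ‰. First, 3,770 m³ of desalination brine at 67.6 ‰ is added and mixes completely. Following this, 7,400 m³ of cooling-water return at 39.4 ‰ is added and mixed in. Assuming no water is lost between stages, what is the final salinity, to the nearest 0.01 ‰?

44.97 ‰

Weighted by volume,
Initial salt = 4,600×35.4 = 162,840
After stage 1: salt = 162,840 + 3,770×67.6 = 417,692; volume = 8,370 m³; S = 49.903 ‰
After stage 2: salt = 417,692 + 7,400×39.4 = 709,252; volume = 15,770 m³
S = 709,252 / 15,770 = 44.9748 ‰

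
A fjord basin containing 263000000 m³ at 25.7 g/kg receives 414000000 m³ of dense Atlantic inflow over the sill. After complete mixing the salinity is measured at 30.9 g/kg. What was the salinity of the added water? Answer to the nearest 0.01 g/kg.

Salt balance: 263,000,000×25.7 + 414,000,000×S = 677,000,000×30.9
6,759,100,000 + 414,000,000·S = 20,919,300,000
S = (20,919,300,000 − 6,759,100,000) / 414,000,000 = 34.2034 g/kg

34.20 g/kg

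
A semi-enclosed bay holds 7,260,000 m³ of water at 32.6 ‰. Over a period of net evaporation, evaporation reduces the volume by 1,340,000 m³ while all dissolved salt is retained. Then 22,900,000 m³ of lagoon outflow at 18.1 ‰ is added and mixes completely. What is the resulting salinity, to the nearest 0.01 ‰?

22.59 ‰

After evaporation: salt = 7,260,000×32.6 = 236,676,000; volume = 7,260,000 − 1,340,000 = 5,920,000 m³
After mixing: salt = 236,676,000 + 22,900,000×18.1 = 651,166,000; volume = 5,920,000 + 22,900,000 = 28,820,000 m³
S = 651,166,000 / 28,820,000 = 22.5942 ‰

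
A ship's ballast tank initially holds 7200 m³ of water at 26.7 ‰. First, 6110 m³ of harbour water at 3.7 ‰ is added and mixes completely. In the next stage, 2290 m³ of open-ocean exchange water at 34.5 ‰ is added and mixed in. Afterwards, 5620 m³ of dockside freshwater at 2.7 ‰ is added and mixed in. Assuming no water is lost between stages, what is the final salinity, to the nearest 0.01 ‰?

Conserving salt mass:
Initial salt = 7,200×26.7 = 192,240
After stage 1: salt = 192,240 + 6,110×3.7 = 214,847; volume = 13,310 m³; S = 16.142 ‰
After stage 2: salt = 214,847 + 2,290×34.5 = 293,852; volume = 15,600 m³; S = 18.837 ‰
After stage 3: salt = 293,852 + 5,620×2.7 = 309,026; volume = 21,220 m³
S = 309,026 / 21,220 = 14.563 ‰

14.56 ‰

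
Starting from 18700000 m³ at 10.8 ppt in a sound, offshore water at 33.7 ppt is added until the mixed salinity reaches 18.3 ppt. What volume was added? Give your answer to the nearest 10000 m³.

Salt balance: 18,700,000×10.8 + V×33.7 = (18,700,000+V)×18.3
201,960,000 + 33.7V = 342,210,000 + 18.3V
140,250,000 = 15.4V
V = 9,107,142.86 m³

9110000 m³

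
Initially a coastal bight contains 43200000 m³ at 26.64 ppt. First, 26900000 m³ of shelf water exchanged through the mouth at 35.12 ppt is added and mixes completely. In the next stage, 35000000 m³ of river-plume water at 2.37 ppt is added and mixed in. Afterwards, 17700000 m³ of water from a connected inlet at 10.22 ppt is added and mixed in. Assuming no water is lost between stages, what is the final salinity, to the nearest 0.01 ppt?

Conserving salt mass:
Initial salt = 43,200,000×26.64 = 1,150,848,000
After stage 1: salt = 1,150,848,000 + 26,900,000×35.12 = 2,095,576,000; volume = 70,100,000 m³; S = 29.894 ppt
After stage 2: salt = 2,095,576,000 + 35,000,000×2.37 = 2,178,526,000; volume = 105,100,000 m³; S = 20.728 ppt
After stage 3: salt = 2,178,526,000 + 17,700,000×10.22 = 2,359,420,000; volume = 122,800,000 m³
S = 2,359,420,000 / 122,800,000 = 19.2135 ppt

19.21 ppt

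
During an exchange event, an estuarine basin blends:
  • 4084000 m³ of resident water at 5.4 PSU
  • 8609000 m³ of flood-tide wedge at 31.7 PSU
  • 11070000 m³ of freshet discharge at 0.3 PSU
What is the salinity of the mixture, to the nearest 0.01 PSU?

12.55 PSU

Total salt / total volume:
salt = 4,084,000×5.4 + 8,609,000×31.7 + 11,070,000×0.3 = 22,053,600 + 272,905,300 + 3,321,000 = 298,279,900
volume = 4,084,000 + 8,609,000 + 11,070,000 = 23,763,000 m³
S = 298,279,900 / 23,763,000 = 12.5523 PSU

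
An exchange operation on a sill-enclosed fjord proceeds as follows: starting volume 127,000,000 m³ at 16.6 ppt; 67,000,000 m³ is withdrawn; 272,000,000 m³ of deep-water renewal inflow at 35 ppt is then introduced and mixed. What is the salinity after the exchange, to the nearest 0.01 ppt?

31.67 ppt

Remaining after removal: 60,000,000 m³ at 16.6 ppt (salt = 996,000,000)
After addition: salt = 996,000,000 + 272,000,000×35 = 10,516,000,000; volume = 332,000,000 m³
S = 10,516,000,000 / 332,000,000 = 31.6747 ppt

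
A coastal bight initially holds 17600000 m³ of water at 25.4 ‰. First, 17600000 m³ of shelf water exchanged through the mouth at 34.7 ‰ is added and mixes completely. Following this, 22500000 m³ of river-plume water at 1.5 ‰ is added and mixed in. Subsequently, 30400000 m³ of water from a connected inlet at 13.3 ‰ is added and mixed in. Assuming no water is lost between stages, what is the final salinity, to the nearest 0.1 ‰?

17.0 ‰

Total salt / total volume:
Initial salt = 17,600,000×25.4 = 447,040,000
After stage 1: salt = 447,040,000 + 17,600,000×34.7 = 1,057,760,000; volume = 35,200,000 m³; S = 30.05 ‰
After stage 2: salt = 1,057,760,000 + 22,500,000×1.5 = 1,091,510,000; volume = 57,700,000 m³; S = 18.917 ‰
After stage 3: salt = 1,091,510,000 + 30,400,000×13.3 = 1,495,830,000; volume = 88,100,000 m³
S = 1,495,830,000 / 88,100,000 = 16.9788 ‰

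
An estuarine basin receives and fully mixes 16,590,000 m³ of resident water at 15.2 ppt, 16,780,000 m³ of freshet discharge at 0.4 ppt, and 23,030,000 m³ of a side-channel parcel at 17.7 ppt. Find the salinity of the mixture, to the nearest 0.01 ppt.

Salt balance:
salt = 16,590,000×15.2 + 16,780,000×0.4 + 23,030,000×17.7 = 252,168,000 + 6,712,000 + 407,631,000 = 666,511,000
volume = 16,590,000 + 16,780,000 + 23,030,000 = 56,400,000 m³
S = 666,511,000 / 56,400,000 = 11.8176 ppt

11.82 ppt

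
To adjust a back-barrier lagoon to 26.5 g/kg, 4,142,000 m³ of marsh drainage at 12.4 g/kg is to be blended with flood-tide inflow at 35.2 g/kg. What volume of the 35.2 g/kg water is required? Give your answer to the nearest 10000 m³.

Salt balance: 4,142,000×12.4 + V×35.2 = (4,142,000+V)×26.5
51,360,800 + 35.2V = 109,763,000 + 26.5V
58,402,200 = 8.7V
V = 6,712,896.55 m³

6710000 m³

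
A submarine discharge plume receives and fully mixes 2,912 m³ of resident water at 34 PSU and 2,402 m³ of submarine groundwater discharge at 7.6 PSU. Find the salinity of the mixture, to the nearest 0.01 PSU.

22.07 PSU

Conserving salt mass:
salt = 2,912×34 + 2,402×7.6 = 99,008 + 18,255.2 = 117,263.2
volume = 2,912 + 2,402 = 5,314 m³
S = 117,263.2 / 5,314 = 22.0668 PSU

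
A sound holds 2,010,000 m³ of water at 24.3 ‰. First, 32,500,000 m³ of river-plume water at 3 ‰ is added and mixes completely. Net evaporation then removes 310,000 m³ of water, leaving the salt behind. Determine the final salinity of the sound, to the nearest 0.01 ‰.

After mixing: salt = 2,010,000×24.3 + 32,500,000×3 = 146,343,000; volume = 34,510,000 m³
After evaporation: salt unchanged = 146,343,000; volume = 34,510,000 − 310,000 = 34,200,000 m³
S = 146,343,000 / 34,200,000 = 4.279 ‰

4.28 ‰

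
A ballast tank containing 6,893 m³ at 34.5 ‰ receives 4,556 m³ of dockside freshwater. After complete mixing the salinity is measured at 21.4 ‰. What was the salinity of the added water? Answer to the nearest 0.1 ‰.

1.6 ‰

Salt balance: 6,893×34.5 + 4,556×S = 11,449×21.4
237,808.5 + 4,556·S = 245,008.6
S = (245,008.6 − 237,808.5) / 4,556 = 1.5804 ‰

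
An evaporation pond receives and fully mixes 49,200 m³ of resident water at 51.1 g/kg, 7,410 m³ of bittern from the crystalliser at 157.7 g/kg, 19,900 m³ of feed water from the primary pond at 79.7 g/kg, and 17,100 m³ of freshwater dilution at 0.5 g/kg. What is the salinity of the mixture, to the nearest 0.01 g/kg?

Mass of salt is conserved:
salt = 49,200×51.1 + 7,410×157.7 + 19,900×79.7 + 17,100×0.5 = 2,514,120 + 1,168,557 + 1,586,030 + 8,550 = 5,277,257
volume = 49,200 + 7,410 + 19,900 + 17,100 = 93,610 m³
S = 5,277,257 / 93,610 = 56.3749 g/kg

56.37 g/kg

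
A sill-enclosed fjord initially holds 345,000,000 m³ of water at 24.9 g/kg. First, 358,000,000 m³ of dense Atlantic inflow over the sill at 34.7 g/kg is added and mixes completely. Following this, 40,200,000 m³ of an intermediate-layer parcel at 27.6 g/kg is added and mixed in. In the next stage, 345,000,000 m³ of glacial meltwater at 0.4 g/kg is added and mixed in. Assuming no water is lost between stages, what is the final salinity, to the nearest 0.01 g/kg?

Total salt / total volume:
Initial salt = 345,000,000×24.9 = 8,590,500,000
After stage 1: salt = 8,590,500,000 + 358,000,000×34.7 = 21,013,100,000; volume = 703,000,000 m³; S = 29.891 g/kg
After stage 2: salt = 21,013,100,000 + 40,200,000×27.6 = 22,122,620,000; volume = 743,200,000 m³; S = 29.767 g/kg
After stage 3: salt = 22,122,620,000 + 345,000,000×0.4 = 22,260,620,000; volume = 1,088,200,000 m³
S = 22,260,620,000 / 1,088,200,000 = 20.4564 g/kg

20.46 g/kg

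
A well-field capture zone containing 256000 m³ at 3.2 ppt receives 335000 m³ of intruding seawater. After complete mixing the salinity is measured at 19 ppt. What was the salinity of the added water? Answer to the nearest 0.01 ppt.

31.07 ppt

Salt balance: 256,000×3.2 + 335,000×S = 591,000×19
819,200 + 335,000·S = 11,229,000
S = (11,229,000 − 819,200) / 335,000 = 31.074 ppt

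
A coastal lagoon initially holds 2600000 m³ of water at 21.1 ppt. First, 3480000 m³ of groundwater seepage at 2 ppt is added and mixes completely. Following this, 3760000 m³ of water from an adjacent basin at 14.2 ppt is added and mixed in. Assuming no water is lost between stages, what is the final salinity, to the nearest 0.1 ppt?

11.7 ppt

Salt balance:
Initial salt = 2,600,000×21.1 = 54,860,000
After stage 1: salt = 54,860,000 + 3,480,000×2 = 61,820,000; volume = 6,080,000 m³; S = 10.168 ppt
After stage 2: salt = 61,820,000 + 3,760,000×14.2 = 115,212,000; volume = 9,840,000 m³
S = 115,212,000 / 9,840,000 = 11.7085 ppt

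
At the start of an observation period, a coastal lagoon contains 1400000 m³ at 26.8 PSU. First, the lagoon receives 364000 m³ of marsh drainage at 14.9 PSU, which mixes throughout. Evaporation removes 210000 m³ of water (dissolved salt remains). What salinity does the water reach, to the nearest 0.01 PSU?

After mixing: salt = 1,400,000×26.8 + 364,000×14.9 = 42,943,600; volume = 1,764,000 m³
After evaporation: salt unchanged = 42,943,600; volume = 1,764,000 − 210,000 = 1,554,000 m³
S = 42,943,600 / 1,554,000 = 27.6342 PSU

27.63 PSU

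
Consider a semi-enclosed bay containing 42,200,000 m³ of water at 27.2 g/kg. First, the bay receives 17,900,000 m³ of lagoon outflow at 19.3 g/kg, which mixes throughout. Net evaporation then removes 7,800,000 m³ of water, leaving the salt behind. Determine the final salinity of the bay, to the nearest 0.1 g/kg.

After mixing: salt = 42,200,000×27.2 + 17,900,000×19.3 = 1,493,310,000; volume = 60,100,000 m³
After evaporation: salt unchanged = 1,493,310,000; volume = 60,100,000 − 7,800,000 = 52,300,000 m³
S = 1,493,310,000 / 52,300,000 = 28.5528 g/kg

28.6 g/kg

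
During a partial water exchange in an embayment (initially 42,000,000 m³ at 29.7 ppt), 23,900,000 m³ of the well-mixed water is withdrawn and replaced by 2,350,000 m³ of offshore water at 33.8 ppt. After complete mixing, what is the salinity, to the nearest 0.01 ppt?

30.17 ppt

Remaining after removal: 18,100,000 m³ at 29.7 ppt (salt = 537,570,000)
After addition: salt = 537,570,000 + 2,350,000×33.8 = 617,000,000; volume = 20,450,000 m³
S = 617,000,000 / 20,450,000 = 30.1711 ppt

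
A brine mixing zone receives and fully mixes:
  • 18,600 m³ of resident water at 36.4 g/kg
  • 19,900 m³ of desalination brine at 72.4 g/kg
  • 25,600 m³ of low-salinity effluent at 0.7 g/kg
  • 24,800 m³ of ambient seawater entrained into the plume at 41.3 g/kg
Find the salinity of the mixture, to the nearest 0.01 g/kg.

35.55 g/kg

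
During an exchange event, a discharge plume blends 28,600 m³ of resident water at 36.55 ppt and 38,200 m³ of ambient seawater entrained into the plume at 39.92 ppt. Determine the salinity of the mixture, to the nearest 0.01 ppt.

38.48 ppt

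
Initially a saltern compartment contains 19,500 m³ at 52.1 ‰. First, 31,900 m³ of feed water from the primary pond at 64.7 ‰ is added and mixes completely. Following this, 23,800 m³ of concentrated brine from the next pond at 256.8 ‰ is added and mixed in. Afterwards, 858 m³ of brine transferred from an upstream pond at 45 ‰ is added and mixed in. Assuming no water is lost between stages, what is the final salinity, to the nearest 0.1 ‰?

121.4 ‰

By conservation of dissolved salt,
Initial salt = 19,500×52.1 = 1,015,950
After stage 1: salt = 1,015,950 + 31,900×64.7 = 3,079,880; volume = 51,400 m³; S = 59.92 ‰
After stage 2: salt = 3,079,880 + 23,800×256.8 = 9,191,720; volume = 75,200 m³; S = 122.23 ‰
After stage 3: salt = 9,191,720 + 858×45 = 9,230,330; volume = 76,058 m³
S = 9,230,330 / 76,058 = 121.3591 ‰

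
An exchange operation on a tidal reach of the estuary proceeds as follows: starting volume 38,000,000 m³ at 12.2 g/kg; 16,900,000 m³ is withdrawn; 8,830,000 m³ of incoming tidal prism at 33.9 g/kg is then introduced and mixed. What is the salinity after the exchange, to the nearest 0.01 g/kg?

18.60 g/kg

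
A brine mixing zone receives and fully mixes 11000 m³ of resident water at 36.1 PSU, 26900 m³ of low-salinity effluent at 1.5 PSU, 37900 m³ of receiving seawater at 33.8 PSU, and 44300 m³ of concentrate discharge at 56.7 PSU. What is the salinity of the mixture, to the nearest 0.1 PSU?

Total salt / total volume:
salt = 11,000×36.1 + 26,900×1.5 + 37,900×33.8 + 44,300×56.7 = 397,100 + 40,350 + 1,281,020 + 2,511,810 = 4,230,280
volume = 11,000 + 26,900 + 37,900 + 44,300 = 120,100 m³
S = 4,230,280 / 120,100 = 35.223 PSU

35.2 PSU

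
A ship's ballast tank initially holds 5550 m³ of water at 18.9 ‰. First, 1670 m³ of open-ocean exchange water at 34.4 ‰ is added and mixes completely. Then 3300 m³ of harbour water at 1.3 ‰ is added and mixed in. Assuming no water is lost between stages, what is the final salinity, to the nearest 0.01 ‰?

15.84 ‰

Salt balance:
Initial salt = 5,550×18.9 = 104,895
After stage 1: salt = 104,895 + 1,670×34.4 = 162,343; volume = 7,220 m³; S = 22.485 ‰
After stage 2: salt = 162,343 + 3,300×1.3 = 166,633; volume = 10,520 m³
S = 166,633 / 10,520 = 15.8396 ‰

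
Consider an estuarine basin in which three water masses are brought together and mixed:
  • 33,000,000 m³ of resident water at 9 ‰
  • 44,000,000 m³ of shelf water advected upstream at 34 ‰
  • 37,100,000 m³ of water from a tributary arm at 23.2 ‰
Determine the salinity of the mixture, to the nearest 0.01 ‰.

Salt balance:
salt = 33,000,000×9 + 44,000,000×34 + 37,100,000×23.2 = 297,000,000 + 1,496,000,000 + 860,720,000 = 2,653,720,000
volume = 33,000,000 + 44,000,000 + 37,100,000 = 114,100,000 m³
S = 2,653,720,000 / 114,100,000 = 23.2578 ‰

23.26 ‰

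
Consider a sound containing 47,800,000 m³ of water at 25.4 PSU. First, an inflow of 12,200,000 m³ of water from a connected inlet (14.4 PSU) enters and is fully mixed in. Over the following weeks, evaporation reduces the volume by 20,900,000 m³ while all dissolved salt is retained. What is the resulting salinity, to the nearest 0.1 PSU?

After mixing: salt = 47,800,000×25.4 + 12,200,000×14.4 = 1,389,800,000; volume = 60,000,000 m³
After evaporation: salt unchanged = 1,389,800,000; volume = 60,000,000 − 20,900,000 = 39,100,000 m³
S = 1,389,800,000 / 39,100,000 = 35.5448 PSU

35.5 PSU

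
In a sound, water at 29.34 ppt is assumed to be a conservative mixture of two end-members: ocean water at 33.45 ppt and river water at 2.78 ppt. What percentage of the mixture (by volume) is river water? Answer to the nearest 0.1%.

13.4%

Let f be the freshwater fraction. Salt balance per unit volume:
f×2.78 + (1−f)×33.45 = 29.34
f = (33.45 − 29.34) / (33.45 − 2.78) = 4.11/30.67 = 0.134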